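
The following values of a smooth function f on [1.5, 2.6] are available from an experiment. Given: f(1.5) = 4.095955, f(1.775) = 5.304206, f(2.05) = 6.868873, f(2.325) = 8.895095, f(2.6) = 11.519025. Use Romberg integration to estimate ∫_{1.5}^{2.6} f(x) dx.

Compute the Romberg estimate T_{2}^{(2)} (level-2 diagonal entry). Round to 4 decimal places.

7.8969

T_{0}^{(0)} (trapezoid, 1 panel, h=1.1000): 8.588239
T_{1}^{(0)} (trapezoid, 2 panels, h=0.5500): 8.072000
T_{2}^{(0)} (trapezoid, 4 panels, h=0.2750): 7.940808
T_{1}^{(1)} = 8.072000 + (8.072000 − 8.588239)/3 = 7.899920
T_{2}^{(1)} = 7.940808 + (7.940808 − 8.072000)/3 = 7.897077
T_{2}^{(2)} = 7.897077 + (7.897077 − 7.899920)/15 = 7.896887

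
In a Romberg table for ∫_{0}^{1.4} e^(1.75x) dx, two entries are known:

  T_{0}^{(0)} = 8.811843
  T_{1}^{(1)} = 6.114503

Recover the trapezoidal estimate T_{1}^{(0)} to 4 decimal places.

From T_{1}^{(1)} = (4·T_{1}^{(0)} − T_{0}^{(0)})/3, solve for T_{1}^{(0)}:
4·T_{1}^{(0)} = 3·6.114503 + 8.811843 = 27.155352
T_{1}^{(0)} = 6.788838

6.7888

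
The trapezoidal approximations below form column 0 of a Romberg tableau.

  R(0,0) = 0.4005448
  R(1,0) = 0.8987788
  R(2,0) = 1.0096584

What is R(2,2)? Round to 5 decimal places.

Richardson extrapolation on the trapezoidal column (denominator 4−1=3):
R(1,1) = (4·0.8987788 − 0.4005448) / 3 = 1.0648568
R(2,1) = (4·1.0096584 − 0.8987788) / 3 = 1.0466183
R(2,2) = (16·1.0466183 − 1.0648568) / 15 = 1.0454024

1.04540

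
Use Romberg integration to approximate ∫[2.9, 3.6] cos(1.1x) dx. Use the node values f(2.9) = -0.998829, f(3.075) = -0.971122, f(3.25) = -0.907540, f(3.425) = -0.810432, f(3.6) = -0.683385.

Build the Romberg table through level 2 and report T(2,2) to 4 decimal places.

-0.6197

T(0,0) (trapezoid, 1 panel, h=0.7000): -0.588775
T(1,0) (trapezoid, 2 panels, h=0.3500): -0.612026
T(2,0) (trapezoid, 4 panels, h=0.1750): -0.617785
T(1,1) = -0.612026 + (-0.612026 − (-0.588775))/3 = -0.619776
T(2,1) = -0.617785 + (-0.617785 − (-0.612026))/3 = -0.619705
T(2,2) = -0.619705 + (-0.619705 − (-0.619776))/15 = -0.619700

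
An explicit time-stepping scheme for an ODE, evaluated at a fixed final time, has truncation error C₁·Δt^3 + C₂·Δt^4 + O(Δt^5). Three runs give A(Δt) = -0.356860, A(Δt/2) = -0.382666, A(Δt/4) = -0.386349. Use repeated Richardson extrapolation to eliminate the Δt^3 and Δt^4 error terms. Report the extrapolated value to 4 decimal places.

-0.3869

First eliminate the Δt^3 term (factor 2^3 = 8):
  B₁ = (8·(-0.382666) − (-0.356860))/7 = -0.386353
  B₂ = (8·(-0.386349) − (-0.382666))/7 = -0.386875
Then eliminate the Δt^4 term (factor 2^4 = 16):
  (16·(-0.386875) − (-0.386353))/15 = -0.386910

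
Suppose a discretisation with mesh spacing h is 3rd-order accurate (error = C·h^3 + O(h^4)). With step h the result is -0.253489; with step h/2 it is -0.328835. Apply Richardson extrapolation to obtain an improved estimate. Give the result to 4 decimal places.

Extrapolated value = (8·A(h/2) − A(h)) / (8 − 1)
= (8·(-0.328835) − (-0.253489)) / 7
= -2.377191 / 7 = -0.339599

-0.3396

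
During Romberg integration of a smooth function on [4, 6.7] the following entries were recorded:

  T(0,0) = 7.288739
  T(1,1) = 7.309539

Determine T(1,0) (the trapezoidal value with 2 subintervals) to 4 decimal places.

From T(1,1) = (4·T(1,0) − T(0,0))/3, solve for T(1,0):
4·T(1,0) = 3·7.309539 + 7.288739 = 29.217356
T(1,0) = 7.304339

7.3043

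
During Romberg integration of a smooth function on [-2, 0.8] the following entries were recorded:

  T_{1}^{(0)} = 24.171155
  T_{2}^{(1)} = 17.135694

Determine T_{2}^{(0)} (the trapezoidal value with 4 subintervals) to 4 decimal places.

18.8946

From T_{2}^{(1)} = (4·T_{2}^{(0)} − T_{1}^{(0)})/3, solve for T_{2}^{(0)}:
4·T_{2}^{(0)} = 3·17.135694 + 24.171155 = 75.578237
T_{2}^{(0)} = 18.894559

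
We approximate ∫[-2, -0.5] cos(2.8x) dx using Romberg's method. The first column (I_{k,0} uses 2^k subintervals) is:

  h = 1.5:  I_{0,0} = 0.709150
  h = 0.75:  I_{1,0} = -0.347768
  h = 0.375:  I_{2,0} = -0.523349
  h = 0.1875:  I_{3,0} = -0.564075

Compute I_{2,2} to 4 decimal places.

Richardson extrapolation on the trapezoidal column (denominator 4−1=3):
I_{1,1} = (4·(-0.347768) − 0.709150) / 3 = -0.700074
I_{2,1} = -0.523349 + (-0.523349 − (-0.347768))/3 = -0.581876
I_{2,2} = (16·(-0.581876) − (-0.700074)) / 15 = -0.573996

-0.5740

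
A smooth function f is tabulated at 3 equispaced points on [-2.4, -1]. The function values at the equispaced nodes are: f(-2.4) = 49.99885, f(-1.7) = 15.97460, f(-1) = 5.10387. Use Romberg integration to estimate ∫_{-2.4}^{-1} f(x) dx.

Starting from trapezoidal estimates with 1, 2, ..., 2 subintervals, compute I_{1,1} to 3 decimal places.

27.767

I_{0,0} (trapezoid, 1 panel, h=1.4000): 38.57190
I_{1,0} (trapezoid, 2 panels, h=0.7000): 30.46817
I_{1,1} = 30.46817 + (30.46817 − 38.57190)/3 = 27.76693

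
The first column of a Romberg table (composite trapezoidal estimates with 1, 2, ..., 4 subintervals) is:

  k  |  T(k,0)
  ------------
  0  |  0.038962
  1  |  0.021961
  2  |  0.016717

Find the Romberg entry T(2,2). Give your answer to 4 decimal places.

0.0149

Richardson extrapolation on the trapezoidal column (denominator 4−1=3):
T(1,1) = (4·0.021961 − 0.038962) / 3 = 0.016294
T(2,1) = (4·0.016717 − 0.021961) / 3 = 0.014969
T(2,2) = 0.014969 + (0.014969 − 0.016294)/15 = 0.014881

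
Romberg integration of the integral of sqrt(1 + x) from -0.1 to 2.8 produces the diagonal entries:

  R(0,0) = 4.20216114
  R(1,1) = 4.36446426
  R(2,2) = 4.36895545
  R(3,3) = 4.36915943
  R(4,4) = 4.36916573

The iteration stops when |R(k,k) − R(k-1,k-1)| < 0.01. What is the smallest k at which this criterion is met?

|R(1,1) − R(0,0)| = 0.16230312 ≥ 0.01
|R(2,2) − R(1,1)| = 0.00449119 < 0.01

k = 2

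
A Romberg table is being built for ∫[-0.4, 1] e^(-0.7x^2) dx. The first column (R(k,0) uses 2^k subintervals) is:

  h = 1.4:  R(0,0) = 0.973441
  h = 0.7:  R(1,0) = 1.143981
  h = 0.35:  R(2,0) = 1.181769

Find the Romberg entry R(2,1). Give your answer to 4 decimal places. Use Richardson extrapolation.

1.1944

R(2,1) = 1.181769 + (1.181769 − 1.143981)/3 = 1.194365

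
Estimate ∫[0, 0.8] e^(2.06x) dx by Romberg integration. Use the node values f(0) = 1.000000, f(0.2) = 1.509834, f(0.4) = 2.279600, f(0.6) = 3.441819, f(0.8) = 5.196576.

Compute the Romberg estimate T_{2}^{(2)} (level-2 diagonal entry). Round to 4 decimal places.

2.0372

T_{0}^{(0)} (trapezoid, 1 panel, h=0.8000): 2.478630
T_{1}^{(0)} (trapezoid, 2 panels, h=0.4000): 2.151155
T_{2}^{(0)} (trapezoid, 4 panels, h=0.2000): 2.065908
T_{1}^{(1)} = 2.151155 + (2.151155 − 2.478630)/3 = 2.041997
T_{2}^{(1)} = 2.065908 + (2.065908 − 2.151155)/3 = 2.037492
T_{2}^{(2)} = 2.037492 + (2.037492 − 2.041997)/15 = 2.037192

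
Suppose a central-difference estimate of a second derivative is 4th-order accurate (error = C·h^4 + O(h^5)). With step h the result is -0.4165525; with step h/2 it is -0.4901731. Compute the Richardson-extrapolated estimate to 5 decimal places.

-0.49508

Extrapolated value = (16·A(h/2) − A(h)) / (16 − 1)
= (16·(-0.4901731) − (-0.4165525)) / 15
= -7.4262171 / 15 = -0.4950811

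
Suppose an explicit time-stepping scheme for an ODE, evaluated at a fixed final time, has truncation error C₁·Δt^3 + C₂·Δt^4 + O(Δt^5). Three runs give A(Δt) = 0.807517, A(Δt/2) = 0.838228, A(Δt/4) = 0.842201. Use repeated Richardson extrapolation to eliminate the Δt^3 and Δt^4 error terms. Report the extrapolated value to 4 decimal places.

0.8428

First eliminate the Δt^3 term (factor 2^3 = 8):
  B₁ = (8·0.838228 − 0.807517)/7 = 0.842615
  B₂ = (8·0.842201 − 0.838228)/7 = 0.842769
Then eliminate the Δt^4 term (factor 2^4 = 16):
  (16·0.842769 − 0.842615)/15 = 0.842779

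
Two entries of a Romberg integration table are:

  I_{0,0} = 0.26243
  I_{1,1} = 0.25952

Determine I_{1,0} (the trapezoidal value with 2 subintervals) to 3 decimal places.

From I_{1,1} = (4·I_{1,0} − I_{0,0})/3, solve for I_{1,0}:
4·I_{1,0} = 3·0.25952 + 0.26243 = 1.04099
I_{1,0} = 0.26025

0.260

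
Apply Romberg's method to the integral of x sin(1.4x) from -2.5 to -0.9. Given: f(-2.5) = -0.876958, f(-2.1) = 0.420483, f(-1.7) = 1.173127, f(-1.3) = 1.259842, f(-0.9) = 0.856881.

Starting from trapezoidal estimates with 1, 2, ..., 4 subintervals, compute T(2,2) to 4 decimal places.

1.2037

T(0,0) (trapezoid, 1 panel, h=1.6000): -0.016062
T(1,0) (trapezoid, 2 panels, h=0.8000): 0.930471
T(2,0) (trapezoid, 4 panels, h=0.4000): 1.137365
T(1,1) = 0.930471 + (0.930471 − (-0.016062))/3 = 1.245982
T(2,1) = 1.137365 + (1.137365 − 0.930471)/3 = 1.206330
T(2,2) = 1.206330 + (1.206330 − 1.245982)/15 = 1.203687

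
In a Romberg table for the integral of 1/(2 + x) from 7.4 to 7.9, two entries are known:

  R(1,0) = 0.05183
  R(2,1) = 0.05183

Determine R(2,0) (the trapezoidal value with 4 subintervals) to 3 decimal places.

0.052

From R(2,1) = (4·R(2,0) − R(1,0))/3, solve for R(2,0):
4·R(2,0) = 3·0.05183 + 0.05183 = 0.20732
R(2,0) = 0.05183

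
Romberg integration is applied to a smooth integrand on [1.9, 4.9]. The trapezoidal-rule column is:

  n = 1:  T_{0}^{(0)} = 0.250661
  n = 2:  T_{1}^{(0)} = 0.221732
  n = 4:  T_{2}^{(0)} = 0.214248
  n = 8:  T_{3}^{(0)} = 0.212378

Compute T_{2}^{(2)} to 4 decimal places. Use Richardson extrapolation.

T_{1}^{(1)} = 0.221732 + (0.221732 − 0.250661)/3 = 0.212089
T_{2}^{(1)} = (4·0.214248 − 0.221732) / 3 = 0.211753
T_{2}^{(2)} = 0.211753 + (0.211753 − 0.212089)/15 = 0.211731
(Column j=1 coincides with Simpson's rule on the same nodes.)

0.2117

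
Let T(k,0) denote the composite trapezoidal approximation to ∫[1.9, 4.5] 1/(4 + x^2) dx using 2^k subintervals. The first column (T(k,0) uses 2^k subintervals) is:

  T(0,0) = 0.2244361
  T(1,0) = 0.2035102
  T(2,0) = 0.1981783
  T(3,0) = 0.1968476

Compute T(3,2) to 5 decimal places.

Richardson extrapolation on the trapezoidal column (denominator 4−1=3):
T(2,1) = 0.1981783 + (0.1981783 − 0.2035102)/3 = 0.1964010
T(3,1) = 0.1968476 + (0.1968476 − 0.1981783)/3 = 0.1964040
T(3,2) = 0.1964040 + (0.1964040 − 0.1964010)/15 = 0.1964042

0.19640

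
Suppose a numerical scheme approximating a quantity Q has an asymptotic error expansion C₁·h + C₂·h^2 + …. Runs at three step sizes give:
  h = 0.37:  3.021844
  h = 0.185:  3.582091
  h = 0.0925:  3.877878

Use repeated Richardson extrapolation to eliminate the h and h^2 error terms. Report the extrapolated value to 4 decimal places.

4.1841

First eliminate the h term (factor 2^1 = 2):
  B₁ = (2·3.582091 − 3.021844)/1 = 4.142338
  B₂ = (2·3.877878 − 3.582091)/1 = 4.173665
Then eliminate the h^2 term (factor 2^2 = 4):
  (4·4.173665 − 4.142338)/3 = 4.184107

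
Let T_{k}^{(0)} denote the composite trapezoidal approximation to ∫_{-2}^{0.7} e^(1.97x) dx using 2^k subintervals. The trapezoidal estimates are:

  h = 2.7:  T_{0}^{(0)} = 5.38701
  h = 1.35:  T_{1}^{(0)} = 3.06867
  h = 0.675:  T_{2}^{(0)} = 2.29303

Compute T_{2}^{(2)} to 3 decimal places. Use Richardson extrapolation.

2.017

T_{1}^{(1)} = 3.06867 + (3.06867 − 5.38701)/3 = 2.29589
T_{2}^{(1)} = 2.29303 + (2.29303 − 3.06867)/3 = 2.03448
T_{2}^{(2)} = 2.03448 + (2.03448 − 2.29589)/15 = 2.01705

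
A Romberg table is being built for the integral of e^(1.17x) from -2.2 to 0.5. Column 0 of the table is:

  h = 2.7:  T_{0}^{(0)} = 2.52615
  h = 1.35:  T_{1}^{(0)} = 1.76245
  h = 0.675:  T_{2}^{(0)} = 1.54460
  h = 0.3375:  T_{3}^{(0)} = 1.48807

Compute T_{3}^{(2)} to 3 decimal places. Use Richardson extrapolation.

1.469

Richardson extrapolation on the trapezoidal column (denominator 4−1=3):
T_{2}^{(1)} = 1.54460 + (1.54460 − 1.76245)/3 = 1.47198
T_{3}^{(1)} = (4·1.48807 − 1.54460) / 3 = 1.46923
T_{3}^{(2)} = (16·1.46923 − 1.47198) / 15 = 1.46905
(Column j=1 coincides with Simpson's rule on the same nodes.)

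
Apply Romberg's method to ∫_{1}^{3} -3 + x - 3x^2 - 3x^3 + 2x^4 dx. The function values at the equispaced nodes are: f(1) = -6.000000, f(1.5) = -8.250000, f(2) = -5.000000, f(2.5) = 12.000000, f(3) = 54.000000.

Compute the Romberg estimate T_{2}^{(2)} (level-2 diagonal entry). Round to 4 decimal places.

T_{0}^{(0)} (trapezoid, 1 panel, h=2.0000): 48.000000
T_{1}^{(0)} (trapezoid, 2 panels, h=1.0000): 19.000000
T_{2}^{(0)} (trapezoid, 4 panels, h=0.5000): 11.375000
T_{1}^{(1)} = 19.000000 + (19.000000 − 48.000000)/3 = 9.333333
T_{2}^{(1)} = 11.375000 + (11.375000 − 19.000000)/3 = 8.833333
T_{2}^{(2)} = 8.833333 + (8.833333 − 9.333333)/15 = 8.800000

8.8000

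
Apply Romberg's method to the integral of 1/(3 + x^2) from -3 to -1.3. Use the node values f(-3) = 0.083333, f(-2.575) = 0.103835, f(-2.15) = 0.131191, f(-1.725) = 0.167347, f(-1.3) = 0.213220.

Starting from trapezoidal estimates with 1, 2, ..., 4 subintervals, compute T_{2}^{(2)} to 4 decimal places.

T_{0}^{(0)} (trapezoid, 1 panel, h=1.7000): 0.252070
T_{1}^{(0)} (trapezoid, 2 panels, h=0.8500): 0.237547
T_{2}^{(0)} (trapezoid, 4 panels, h=0.4250): 0.234026
T_{1}^{(1)} = 0.237547 + (0.237547 − 0.252070)/3 = 0.232706
T_{2}^{(1)} = 0.234026 + (0.234026 − 0.237547)/3 = 0.232852
T_{2}^{(2)} = 0.232852 + (0.232852 − 0.232706)/15 = 0.232862

0.2329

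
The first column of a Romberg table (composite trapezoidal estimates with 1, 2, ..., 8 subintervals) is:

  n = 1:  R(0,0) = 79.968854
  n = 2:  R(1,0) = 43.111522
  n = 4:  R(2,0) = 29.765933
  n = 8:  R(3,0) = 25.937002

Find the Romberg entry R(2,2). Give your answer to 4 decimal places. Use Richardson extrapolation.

24.9502

Richardson extrapolation on the trapezoidal column (denominator 4−1=3):
R(1,1) = 43.111522 + (43.111522 − 79.968854)/3 = 30.825745
R(2,1) = 29.765933 + (29.765933 − 43.111522)/3 = 25.317403
R(2,2) = (16·25.317403 − 30.825745) / 15 = 24.950180
(Column j=1 coincides with Simpson's rule on the same nodes.)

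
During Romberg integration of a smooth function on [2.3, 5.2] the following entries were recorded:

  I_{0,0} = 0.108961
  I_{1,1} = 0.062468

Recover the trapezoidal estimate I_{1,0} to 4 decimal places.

0.0741

From I_{1,1} = (4·I_{1,0} − I_{0,0})/3, solve for I_{1,0}:
4·I_{1,0} = 3·0.062468 + 0.108961 = 0.296365
I_{1,0} = 0.074091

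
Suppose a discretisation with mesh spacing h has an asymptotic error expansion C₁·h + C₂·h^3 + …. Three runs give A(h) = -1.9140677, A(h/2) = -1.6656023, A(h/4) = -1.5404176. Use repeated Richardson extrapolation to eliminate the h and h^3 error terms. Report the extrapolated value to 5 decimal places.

-1.41496

First eliminate the h term (factor 2^1 = 2):
  B₁ = (2·(-1.6656023) − (-1.9140677))/1 = -1.4171369
  B₂ = (2·(-1.5404176) − (-1.6656023))/1 = -1.4152329
Then eliminate the h^3 term (factor 2^3 = 8):
  (8·(-1.4152329) − (-1.4171369))/7 = -1.4149609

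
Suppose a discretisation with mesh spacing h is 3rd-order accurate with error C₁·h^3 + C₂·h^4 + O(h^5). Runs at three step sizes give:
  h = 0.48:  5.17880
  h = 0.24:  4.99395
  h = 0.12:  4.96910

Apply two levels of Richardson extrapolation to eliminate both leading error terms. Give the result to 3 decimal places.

4.965

First eliminate the h^3 term (factor 2^3 = 8):
  B₁ = (8·4.99395 − 5.17880)/7 = 4.96754
  B₂ = (8·4.96910 − 4.99395)/7 = 4.96555
Then eliminate the h^4 term (factor 2^4 = 16):
  (16·4.96555 − 4.96754)/15 = 4.96542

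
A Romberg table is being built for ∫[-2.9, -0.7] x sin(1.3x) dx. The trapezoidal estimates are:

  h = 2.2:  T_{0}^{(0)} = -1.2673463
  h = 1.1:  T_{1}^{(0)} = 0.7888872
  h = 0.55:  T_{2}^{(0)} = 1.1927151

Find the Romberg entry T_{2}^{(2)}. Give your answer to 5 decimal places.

Richardson extrapolation on the trapezoidal column (denominator 4−1=3):
T_{1}^{(1)} = (4·0.7888872 − (-1.2673463)) / 3 = 1.4742984
T_{2}^{(1)} = (4·1.1927151 − 0.7888872) / 3 = 1.3273244
T_{2}^{(2)} = (16·1.3273244 − 1.4742984) / 15 = 1.3175261
(Column j=1 coincides with Simpson's rule on the same nodes.)

1.31753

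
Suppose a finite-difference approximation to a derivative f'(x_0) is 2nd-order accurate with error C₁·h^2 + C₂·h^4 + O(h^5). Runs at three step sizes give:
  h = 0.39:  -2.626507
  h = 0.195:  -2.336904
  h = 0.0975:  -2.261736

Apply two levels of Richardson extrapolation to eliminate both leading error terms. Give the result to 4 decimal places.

First eliminate the h^2 term (factor 2^2 = 4):
  B₁ = (4·(-2.336904) − (-2.626507))/3 = -2.240370
  B₂ = (4·(-2.261736) − (-2.336904))/3 = -2.236680
Then eliminate the h^4 term (factor 2^4 = 16):
  (16·(-2.236680) − (-2.240370))/15 = -2.236434

-2.2364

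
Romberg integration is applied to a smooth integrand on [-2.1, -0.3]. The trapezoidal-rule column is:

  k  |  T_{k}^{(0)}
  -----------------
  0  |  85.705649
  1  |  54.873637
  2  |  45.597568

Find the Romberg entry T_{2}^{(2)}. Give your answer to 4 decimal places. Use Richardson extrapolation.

T_{1}^{(1)} = (4·54.873637 − 85.705649) / 3 = 44.596300
T_{2}^{(1)} = 45.597568 + (45.597568 − 54.873637)/3 = 42.505545
T_{2}^{(2)} = (16·42.505545 − 44.596300) / 15 = 42.366161

42.3662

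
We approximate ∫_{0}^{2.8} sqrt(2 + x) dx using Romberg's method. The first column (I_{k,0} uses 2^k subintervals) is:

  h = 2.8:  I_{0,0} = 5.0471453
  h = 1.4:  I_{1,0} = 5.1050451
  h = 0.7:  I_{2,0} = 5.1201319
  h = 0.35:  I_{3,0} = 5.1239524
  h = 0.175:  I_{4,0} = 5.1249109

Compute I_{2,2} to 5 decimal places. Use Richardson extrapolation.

5.12522

Richardson extrapolation on the trapezoidal column (denominator 4−1=3):
I_{1,1} = 5.1050451 + (5.1050451 − 5.0471453)/3 = 5.1243450
I_{2,1} = (4·5.1201319 − 5.1050451) / 3 = 5.1251608
I_{2,2} = (16·5.1251608 − 5.1243450) / 15 = 5.1252152
(Column j=1 coincides with Simpson's rule on the same nodes.)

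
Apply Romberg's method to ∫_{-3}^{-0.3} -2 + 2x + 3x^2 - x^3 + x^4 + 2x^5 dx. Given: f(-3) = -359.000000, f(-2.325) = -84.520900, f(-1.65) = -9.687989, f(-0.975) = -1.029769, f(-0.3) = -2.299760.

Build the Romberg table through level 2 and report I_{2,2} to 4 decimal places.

-161.4893

I_{0,0} (trapezoid, 1 panel, h=2.7000): -487.754676
I_{1,0} (trapezoid, 2 panels, h=1.3500): -256.956123
I_{2,0} (trapezoid, 4 panels, h=0.6750): -186.224763
I_{1,1} = -256.956123 + (-256.956123 − (-487.754676))/3 = -180.023272
I_{2,1} = -186.224763 + (-186.224763 − (-256.956123))/3 = -162.647643
I_{2,2} = -162.647643 + (-162.647643 − (-180.023272))/15 = -161.489268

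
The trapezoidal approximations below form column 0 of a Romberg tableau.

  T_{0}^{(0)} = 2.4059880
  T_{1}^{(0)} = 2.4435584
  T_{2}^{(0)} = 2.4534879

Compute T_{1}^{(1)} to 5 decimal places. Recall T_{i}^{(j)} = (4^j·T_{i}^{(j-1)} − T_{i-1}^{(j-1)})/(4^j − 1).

Richardson extrapolation on the trapezoidal column (denominator 4−1=3):
T_{1}^{(1)} = 2.4435584 + (2.4435584 − 2.4059880)/3 = 2.4560819

2.45608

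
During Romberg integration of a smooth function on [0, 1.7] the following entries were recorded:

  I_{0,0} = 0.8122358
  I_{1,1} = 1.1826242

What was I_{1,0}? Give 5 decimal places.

1.09003

From I_{1,1} = (4·I_{1,0} − I_{0,0})/3, solve for I_{1,0}:
4·I_{1,0} = 3·1.1826242 + 0.8122358 = 4.3601084
I_{1,0} = 1.0900271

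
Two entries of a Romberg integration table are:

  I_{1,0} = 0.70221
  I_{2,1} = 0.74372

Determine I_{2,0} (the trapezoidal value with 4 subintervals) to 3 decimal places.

From I_{2,1} = (4·I_{2,0} − I_{1,0})/3, solve for I_{2,0}:
4·I_{2,0} = 3·0.74372 + 0.70221 = 2.93337
I_{2,0} = 0.73334

0.733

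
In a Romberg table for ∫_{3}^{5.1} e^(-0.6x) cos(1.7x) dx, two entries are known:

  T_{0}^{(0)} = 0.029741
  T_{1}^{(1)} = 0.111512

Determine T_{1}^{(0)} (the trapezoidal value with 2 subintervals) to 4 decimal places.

0.0911

From T_{1}^{(1)} = (4·T_{1}^{(0)} − T_{0}^{(0)})/3, solve for T_{1}^{(0)}:
4·T_{1}^{(0)} = 3·0.111512 + 0.029741 = 0.364277
T_{1}^{(0)} = 0.091069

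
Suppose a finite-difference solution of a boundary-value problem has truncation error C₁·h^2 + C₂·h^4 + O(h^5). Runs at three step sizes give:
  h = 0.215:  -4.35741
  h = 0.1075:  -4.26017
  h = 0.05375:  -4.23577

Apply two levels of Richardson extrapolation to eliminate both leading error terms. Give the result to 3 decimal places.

First eliminate the h^2 term (factor 2^2 = 4):
  B₁ = (4·(-4.26017) − (-4.35741))/3 = -4.22776
  B₂ = (4·(-4.23577) − (-4.26017))/3 = -4.22764
Then eliminate the h^4 term (factor 2^4 = 16):
  (16·(-4.22764) − (-4.22776))/15 = -4.22763

-4.228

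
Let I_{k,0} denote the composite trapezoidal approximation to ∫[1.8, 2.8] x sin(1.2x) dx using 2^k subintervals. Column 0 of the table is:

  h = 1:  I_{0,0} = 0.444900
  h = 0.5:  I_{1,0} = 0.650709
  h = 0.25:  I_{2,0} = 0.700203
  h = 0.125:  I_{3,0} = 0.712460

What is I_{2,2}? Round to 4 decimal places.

0.7165

Richardson extrapolation on the trapezoidal column (denominator 4−1=3):
I_{1,1} = 0.650709 + (0.650709 − 0.444900)/3 = 0.719312
I_{2,1} = 0.700203 + (0.700203 − 0.650709)/3 = 0.716701
I_{2,2} = 0.716701 + (0.716701 − 0.719312)/15 = 0.716527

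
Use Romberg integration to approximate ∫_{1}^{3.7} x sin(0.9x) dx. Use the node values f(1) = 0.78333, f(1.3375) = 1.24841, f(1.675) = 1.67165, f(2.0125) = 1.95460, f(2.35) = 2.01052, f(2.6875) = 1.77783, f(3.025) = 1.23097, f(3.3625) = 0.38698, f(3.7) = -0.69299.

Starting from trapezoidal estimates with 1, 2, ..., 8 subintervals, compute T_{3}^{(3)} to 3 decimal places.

T_{0}^{(0)} (trapezoid, 1 panel, h=2.7000): 0.12196
T_{1}^{(0)} (trapezoid, 2 panels, h=1.3500): 2.77518
T_{2}^{(0)} (trapezoid, 4 panels, h=0.6750): 3.34686
T_{3}^{(0)} (trapezoid, 8 panels, h=0.3375): 3.48507
T_{1}^{(1)} = 2.77518 + (2.77518 − 0.12196)/3 = 3.65959
T_{2}^{(1)} = 3.34686 + (3.34686 − 2.77518)/3 = 3.53742
T_{3}^{(1)} = 3.48507 + (3.48507 − 3.34686)/3 = 3.53114
T_{2}^{(2)} = 3.53742 + (3.53742 − 3.65959)/15 = 3.52928
T_{3}^{(2)} = 3.53114 + (3.53114 − 3.53742)/15 = 3.53072
T_{3}^{(3)} = 3.53072 + (3.53072 − 3.52928)/63 = 3.53074

3.531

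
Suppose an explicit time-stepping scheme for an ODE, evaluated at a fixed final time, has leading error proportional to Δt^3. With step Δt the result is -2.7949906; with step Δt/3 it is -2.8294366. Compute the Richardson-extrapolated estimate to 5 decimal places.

-2.83076

The leading error scales as Δt^3; refining by a factor of 3 reduces it by 3^3 = 27.
Extrapolated value = (27·A(Δt/3) − A(Δt)) / (27 − 1)
= (27·(-2.8294366) − (-2.7949906)) / 26
= -73.5997976 / 26 = -2.8307614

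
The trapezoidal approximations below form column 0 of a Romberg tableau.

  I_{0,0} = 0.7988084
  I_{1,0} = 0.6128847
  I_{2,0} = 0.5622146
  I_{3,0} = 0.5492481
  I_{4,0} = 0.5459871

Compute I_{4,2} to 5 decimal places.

Richardson extrapolation on the trapezoidal column (denominator 4−1=3):
I_{3,1} = (4·0.5492481 − 0.5622146) / 3 = 0.5449259
I_{4,1} = (4·0.5459871 − 0.5492481) / 3 = 0.5449001
I_{4,2} = (16·0.5449001 − 0.5449259) / 15 = 0.5448984

0.54490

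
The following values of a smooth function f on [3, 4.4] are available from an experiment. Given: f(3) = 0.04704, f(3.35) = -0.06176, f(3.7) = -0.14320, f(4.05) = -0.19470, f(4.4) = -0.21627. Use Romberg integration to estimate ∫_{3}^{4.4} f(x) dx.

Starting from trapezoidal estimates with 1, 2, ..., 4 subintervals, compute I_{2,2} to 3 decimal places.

-0.173

I_{0,0} (trapezoid, 1 panel, h=1.4000): -0.11846
I_{1,0} (trapezoid, 2 panels, h=0.7000): -0.15947
I_{2,0} (trapezoid, 4 panels, h=0.3500): -0.16950
I_{1,1} = -0.15947 + (-0.15947 − (-0.11846))/3 = -0.17314
I_{2,1} = -0.16950 + (-0.16950 − (-0.15947))/3 = -0.17284
I_{2,2} = -0.17284 + (-0.17284 − (-0.17314))/15 = -0.17282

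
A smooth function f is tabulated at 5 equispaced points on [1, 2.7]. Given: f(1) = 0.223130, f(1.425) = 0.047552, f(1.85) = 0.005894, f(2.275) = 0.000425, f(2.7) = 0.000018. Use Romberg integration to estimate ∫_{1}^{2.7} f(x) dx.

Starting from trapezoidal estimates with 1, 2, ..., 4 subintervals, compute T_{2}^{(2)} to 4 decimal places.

T_{0}^{(0)} (trapezoid, 1 panel, h=1.7000): 0.189676
T_{1}^{(0)} (trapezoid, 2 panels, h=0.8500): 0.099848
T_{2}^{(0)} (trapezoid, 4 panels, h=0.4250): 0.070314
T_{1}^{(1)} = 0.099848 + (0.099848 − 0.189676)/3 = 0.069905
T_{2}^{(1)} = 0.070314 + (0.070314 − 0.099848)/3 = 0.060469
T_{2}^{(2)} = 0.060469 + (0.060469 − 0.069905)/15 = 0.059840

0.0598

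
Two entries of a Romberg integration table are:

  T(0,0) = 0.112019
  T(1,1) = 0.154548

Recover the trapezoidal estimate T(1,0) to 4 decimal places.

From T(1,1) = (4·T(1,0) − T(0,0))/3, solve for T(1,0):
4·T(1,0) = 3·0.154548 + 0.112019 = 0.575663
T(1,0) = 0.143916

0.1439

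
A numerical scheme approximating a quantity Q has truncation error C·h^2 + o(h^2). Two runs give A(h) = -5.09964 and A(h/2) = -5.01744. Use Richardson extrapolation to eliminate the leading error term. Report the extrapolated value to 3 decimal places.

-4.990

The leading error scales as h^2; refining by a factor of 2 reduces it by 2^2 = 4.
Extrapolated value = (4·A(h/2) − A(h)) / (4 − 1)
= (4·(-5.01744) − (-5.09964)) / 3
= -14.97012 / 3 = -4.99004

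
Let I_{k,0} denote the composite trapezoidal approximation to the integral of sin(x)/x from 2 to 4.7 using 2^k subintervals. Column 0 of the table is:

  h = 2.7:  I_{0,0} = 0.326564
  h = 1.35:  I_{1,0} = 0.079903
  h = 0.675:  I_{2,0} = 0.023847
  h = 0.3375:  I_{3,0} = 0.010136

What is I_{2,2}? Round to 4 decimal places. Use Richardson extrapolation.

Richardson extrapolation on the trapezoidal column (denominator 4−1=3):
I_{1,1} = (4·0.079903 − 0.326564) / 3 = -0.002317
I_{2,1} = 0.023847 + (0.023847 − 0.079903)/3 = 0.005162
I_{2,2} = (16·0.005162 − (-0.002317)) / 15 = 0.005661

0.0057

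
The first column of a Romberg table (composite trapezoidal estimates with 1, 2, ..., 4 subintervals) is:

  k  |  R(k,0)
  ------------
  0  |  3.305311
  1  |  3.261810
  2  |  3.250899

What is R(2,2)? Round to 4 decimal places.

Richardson extrapolation on the trapezoidal column (denominator 4−1=3):
R(1,1) = (4·3.261810 − 3.305311) / 3 = 3.247310
R(2,1) = 3.250899 + (3.250899 − 3.261810)/3 = 3.247262
R(2,2) = 3.247262 + (3.247262 − 3.247310)/15 = 3.247259

3.2473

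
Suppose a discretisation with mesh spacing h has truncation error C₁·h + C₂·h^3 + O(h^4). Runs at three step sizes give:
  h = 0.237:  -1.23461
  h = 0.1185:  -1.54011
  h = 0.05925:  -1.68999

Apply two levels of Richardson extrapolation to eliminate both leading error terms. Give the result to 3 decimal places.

First eliminate the h term (factor 2^1 = 2):
  B₁ = (2·(-1.54011) − (-1.23461))/1 = -1.84561
  B₂ = (2·(-1.68999) − (-1.54011))/1 = -1.83987
Then eliminate the h^3 term (factor 2^3 = 8):
  (8·(-1.83987) − (-1.84561))/7 = -1.83905

-1.839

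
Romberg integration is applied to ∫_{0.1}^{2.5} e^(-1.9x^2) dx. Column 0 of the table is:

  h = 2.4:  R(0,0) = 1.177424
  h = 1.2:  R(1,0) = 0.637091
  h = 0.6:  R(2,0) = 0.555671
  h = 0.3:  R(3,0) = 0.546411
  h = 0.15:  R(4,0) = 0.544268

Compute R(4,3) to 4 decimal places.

R(2,1) = 0.555671 + (0.555671 − 0.637091)/3 = 0.528531
R(3,1) = 0.546411 + (0.546411 − 0.555671)/3 = 0.543324
R(4,1) = 0.544268 + (0.544268 − 0.546411)/3 = 0.543554
R(3,2) = (16·0.543324 − 0.528531) / 15 = 0.544310
R(4,2) = 0.543554 + (0.543554 − 0.543324)/15 = 0.543569
R(4,3) = (64·0.543569 − 0.544310) / 63 = 0.543557

0.5436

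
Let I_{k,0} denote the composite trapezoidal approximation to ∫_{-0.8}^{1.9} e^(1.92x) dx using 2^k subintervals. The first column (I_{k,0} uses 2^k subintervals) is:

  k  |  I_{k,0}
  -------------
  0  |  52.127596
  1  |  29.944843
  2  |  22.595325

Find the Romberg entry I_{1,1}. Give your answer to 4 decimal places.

22.5506

Richardson extrapolation on the trapezoidal column (denominator 4−1=3):
I_{1,1} = 29.944843 + (29.944843 − 52.127596)/3 = 22.550592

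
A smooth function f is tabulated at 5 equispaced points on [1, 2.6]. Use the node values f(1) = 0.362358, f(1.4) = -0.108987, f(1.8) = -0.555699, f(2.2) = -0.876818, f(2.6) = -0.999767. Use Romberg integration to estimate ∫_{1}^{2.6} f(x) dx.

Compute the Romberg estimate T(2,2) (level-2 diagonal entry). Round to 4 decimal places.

T(0,0) (trapezoid, 1 panel, h=1.6000): -0.509927
T(1,0) (trapezoid, 2 panels, h=0.8000): -0.699523
T(2,0) (trapezoid, 4 panels, h=0.4000): -0.744083
T(1,1) = -0.699523 + (-0.699523 − (-0.509927))/3 = -0.762722
T(2,1) = -0.744083 + (-0.744083 − (-0.699523))/3 = -0.758936
T(2,2) = -0.758936 + (-0.758936 − (-0.762722))/15 = -0.758684

-0.7587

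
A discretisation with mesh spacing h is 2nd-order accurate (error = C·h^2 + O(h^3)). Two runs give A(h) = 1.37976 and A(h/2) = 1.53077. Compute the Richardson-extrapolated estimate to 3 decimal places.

The leading error scales as h^2; refining by a factor of 2 reduces it by 2^2 = 4.
Extrapolated value = (4·A(h/2) − A(h)) / (4 − 1)
= (4·1.53077 − 1.37976) / 3
= 4.74332 / 3 = 1.58111

1.581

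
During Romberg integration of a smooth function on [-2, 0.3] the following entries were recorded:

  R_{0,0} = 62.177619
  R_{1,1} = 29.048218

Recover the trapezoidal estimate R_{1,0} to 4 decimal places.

From R_{1,1} = (4·R_{1,0} − R_{0,0})/3, solve for R_{1,0}:
4·R_{1,0} = 3·29.048218 + 62.177619 = 149.322273
R_{1,0} = 37.330568

37.3306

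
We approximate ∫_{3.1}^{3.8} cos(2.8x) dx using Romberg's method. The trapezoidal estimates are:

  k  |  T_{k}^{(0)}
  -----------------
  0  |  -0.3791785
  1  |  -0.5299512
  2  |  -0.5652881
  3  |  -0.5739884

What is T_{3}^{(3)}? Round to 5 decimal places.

T_{1}^{(1)} = -0.5299512 + (-0.5299512 − (-0.3791785))/3 = -0.5802088
T_{2}^{(1)} = (4·(-0.5652881) − (-0.5299512)) / 3 = -0.5770671
T_{3}^{(1)} = -0.5739884 + (-0.5739884 − (-0.5652881))/3 = -0.5768885
T_{2}^{(2)} = (16·(-0.5770671) − (-0.5802088)) / 15 = -0.5768577
T_{3}^{(2)} = (16·(-0.5768885) − (-0.5770671)) / 15 = -0.5768766
T_{3}^{(3)} = (64·(-0.5768766) − (-0.5768577)) / 63 = -0.5768769

-0.57688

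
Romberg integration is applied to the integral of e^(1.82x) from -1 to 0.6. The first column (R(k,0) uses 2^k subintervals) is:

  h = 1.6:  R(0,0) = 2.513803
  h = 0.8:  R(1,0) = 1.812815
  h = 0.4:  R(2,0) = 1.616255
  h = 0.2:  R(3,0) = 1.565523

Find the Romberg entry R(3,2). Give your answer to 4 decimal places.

1.5485

R(2,1) = 1.616255 + (1.616255 − 1.812815)/3 = 1.550735
R(3,1) = 1.565523 + (1.565523 − 1.616255)/3 = 1.548612
R(3,2) = (16·1.548612 − 1.550735) / 15 = 1.548470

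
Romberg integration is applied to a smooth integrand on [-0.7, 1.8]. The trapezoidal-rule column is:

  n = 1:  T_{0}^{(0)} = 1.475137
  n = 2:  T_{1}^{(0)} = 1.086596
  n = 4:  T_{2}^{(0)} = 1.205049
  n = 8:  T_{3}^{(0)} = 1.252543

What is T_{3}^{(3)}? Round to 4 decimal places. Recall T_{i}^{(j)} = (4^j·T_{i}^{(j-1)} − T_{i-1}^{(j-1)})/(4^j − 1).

Richardson extrapolation on the trapezoidal column (denominator 4−1=3):
T_{1}^{(1)} = (4·1.086596 − 1.475137) / 3 = 0.957082
T_{2}^{(1)} = 1.205049 + (1.205049 − 1.086596)/3 = 1.244533
T_{3}^{(1)} = (4·1.252543 − 1.205049) / 3 = 1.268374
T_{2}^{(2)} = 1.244533 + (1.244533 − 0.957082)/15 = 1.263696
T_{3}^{(2)} = 1.268374 + (1.268374 − 1.244533)/15 = 1.269963
T_{3}^{(3)} = 1.269963 + (1.269963 − 1.263696)/63 = 1.270062
(Column j=1 coincides with Simpson's rule on the same nodes.)

1.2701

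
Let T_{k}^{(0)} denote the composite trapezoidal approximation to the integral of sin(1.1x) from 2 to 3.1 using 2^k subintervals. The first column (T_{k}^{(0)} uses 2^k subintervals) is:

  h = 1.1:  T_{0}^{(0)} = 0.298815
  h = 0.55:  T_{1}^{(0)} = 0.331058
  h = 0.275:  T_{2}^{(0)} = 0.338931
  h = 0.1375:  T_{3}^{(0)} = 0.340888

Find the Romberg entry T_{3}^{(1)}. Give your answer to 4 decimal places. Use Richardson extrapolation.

Richardson extrapolation on the trapezoidal column (denominator 4−1=3):
T_{3}^{(1)} = 0.340888 + (0.340888 − 0.338931)/3 = 0.341540

0.3415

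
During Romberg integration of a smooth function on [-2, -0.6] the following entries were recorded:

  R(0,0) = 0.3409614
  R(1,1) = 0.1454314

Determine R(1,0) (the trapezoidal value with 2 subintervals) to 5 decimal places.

From R(1,1) = (4·R(1,0) − R(0,0))/3, solve for R(1,0):
4·R(1,0) = 3·0.1454314 + 0.3409614 = 0.7772556
R(1,0) = 0.1943139

0.19431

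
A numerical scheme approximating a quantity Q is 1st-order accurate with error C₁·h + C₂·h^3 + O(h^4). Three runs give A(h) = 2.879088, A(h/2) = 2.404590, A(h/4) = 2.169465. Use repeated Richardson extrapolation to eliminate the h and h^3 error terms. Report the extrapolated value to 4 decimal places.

1.9349

First eliminate the h term (factor 2^1 = 2):
  B₁ = (2·2.404590 − 2.879088)/1 = 1.930092
  B₂ = (2·2.169465 − 2.404590)/1 = 1.934340
Then eliminate the h^3 term (factor 2^3 = 8):
  (8·1.934340 − 1.930092)/7 = 1.934947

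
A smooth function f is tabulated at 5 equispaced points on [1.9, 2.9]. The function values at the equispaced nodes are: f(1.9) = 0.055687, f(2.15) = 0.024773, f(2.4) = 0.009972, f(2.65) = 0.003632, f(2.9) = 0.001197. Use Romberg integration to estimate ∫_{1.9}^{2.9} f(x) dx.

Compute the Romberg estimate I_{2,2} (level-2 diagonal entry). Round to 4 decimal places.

I_{0,0} (trapezoid, 1 panel, h=1.0000): 0.028442
I_{1,0} (trapezoid, 2 panels, h=0.5000): 0.019207
I_{2,0} (trapezoid, 4 panels, h=0.2500): 0.016705
I_{1,1} = 0.019207 + (0.019207 − 0.028442)/3 = 0.016129
I_{2,1} = 0.016705 + (0.016705 − 0.019207)/3 = 0.015871
I_{2,2} = 0.015871 + (0.015871 − 0.016129)/15 = 0.015854

0.0159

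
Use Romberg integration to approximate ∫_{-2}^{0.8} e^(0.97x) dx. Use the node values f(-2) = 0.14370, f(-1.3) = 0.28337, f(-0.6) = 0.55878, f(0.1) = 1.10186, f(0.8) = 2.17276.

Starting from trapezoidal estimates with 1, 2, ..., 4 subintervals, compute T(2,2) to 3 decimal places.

T(0,0) (trapezoid, 1 panel, h=2.8000): 3.24304
T(1,0) (trapezoid, 2 panels, h=1.4000): 2.40381
T(2,0) (trapezoid, 4 panels, h=0.7000): 2.17157
T(1,1) = 2.40381 + (2.40381 − 3.24304)/3 = 2.12407
T(2,1) = 2.17157 + (2.17157 − 2.40381)/3 = 2.09416
T(2,2) = 2.09416 + (2.09416 − 2.12407)/15 = 2.09217

2.092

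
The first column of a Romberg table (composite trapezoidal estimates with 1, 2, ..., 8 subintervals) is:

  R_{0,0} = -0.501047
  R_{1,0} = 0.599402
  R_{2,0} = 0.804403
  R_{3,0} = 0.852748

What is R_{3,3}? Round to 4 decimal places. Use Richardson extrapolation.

0.8686

Richardson extrapolation on the trapezoidal column (denominator 4−1=3):
R_{1,1} = (4·0.599402 − (-0.501047)) / 3 = 0.966218
R_{2,1} = 0.804403 + (0.804403 − 0.599402)/3 = 0.872737
R_{3,1} = (4·0.852748 − 0.804403) / 3 = 0.868863
R_{2,2} = (16·0.872737 − 0.966218) / 15 = 0.866505
R_{3,2} = 0.868863 + (0.868863 − 0.872737)/15 = 0.868605
R_{3,3} = (64·0.868605 − 0.866505) / 63 = 0.868638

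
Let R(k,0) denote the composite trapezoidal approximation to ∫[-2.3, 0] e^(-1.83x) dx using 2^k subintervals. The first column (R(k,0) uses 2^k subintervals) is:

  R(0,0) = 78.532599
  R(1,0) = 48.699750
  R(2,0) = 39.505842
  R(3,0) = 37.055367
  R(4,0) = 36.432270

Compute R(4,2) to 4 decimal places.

Richardson extrapolation on the trapezoidal column (denominator 4−1=3):
R(3,1) = 37.055367 + (37.055367 − 39.505842)/3 = 36.238542
R(4,1) = (4·36.432270 − 37.055367) / 3 = 36.224571
R(4,2) = (16·36.224571 − 36.238542) / 15 = 36.223640

36.2236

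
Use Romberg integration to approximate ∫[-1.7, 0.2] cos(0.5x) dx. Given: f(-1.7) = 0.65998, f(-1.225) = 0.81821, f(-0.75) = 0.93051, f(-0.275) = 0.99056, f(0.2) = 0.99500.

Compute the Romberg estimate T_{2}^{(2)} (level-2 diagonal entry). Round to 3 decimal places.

T_{0}^{(0)} (trapezoid, 1 panel, h=1.9000): 1.57223
T_{1}^{(0)} (trapezoid, 2 panels, h=0.9500): 1.67010
T_{2}^{(0)} (trapezoid, 4 panels, h=0.4750): 1.69422
T_{1}^{(1)} = 1.67010 + (1.67010 − 1.57223)/3 = 1.70272
T_{2}^{(1)} = 1.69422 + (1.69422 − 1.67010)/3 = 1.70226
T_{2}^{(2)} = 1.70226 + (1.70226 − 1.70272)/15 = 1.70223

1.702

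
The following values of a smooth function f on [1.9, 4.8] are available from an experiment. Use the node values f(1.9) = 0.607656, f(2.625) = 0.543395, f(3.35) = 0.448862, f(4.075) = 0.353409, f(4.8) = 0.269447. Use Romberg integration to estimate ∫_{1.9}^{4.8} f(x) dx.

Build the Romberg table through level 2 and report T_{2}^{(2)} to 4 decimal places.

1.2961

T_{0}^{(0)} (trapezoid, 1 panel, h=2.9000): 1.271799
T_{1}^{(0)} (trapezoid, 2 panels, h=1.4500): 1.286750
T_{2}^{(0)} (trapezoid, 4 panels, h=0.7250): 1.293558
T_{1}^{(1)} = 1.286750 + (1.286750 − 1.271799)/3 = 1.291734
T_{2}^{(1)} = 1.293558 + (1.293558 − 1.286750)/3 = 1.295827
T_{2}^{(2)} = 1.295827 + (1.295827 − 1.291734)/15 = 1.296100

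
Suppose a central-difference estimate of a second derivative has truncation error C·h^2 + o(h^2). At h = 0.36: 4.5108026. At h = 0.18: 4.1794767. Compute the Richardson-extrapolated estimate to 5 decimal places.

4.06903

The leading error scales as h^2; refining by a factor of 2 reduces it by 2^2 = 4.
Extrapolated value = (4·A(h/2) − A(h)) / (4 − 1)
= (4·4.1794767 − 4.5108026) / 3
= 12.2071042 / 3 = 4.0690347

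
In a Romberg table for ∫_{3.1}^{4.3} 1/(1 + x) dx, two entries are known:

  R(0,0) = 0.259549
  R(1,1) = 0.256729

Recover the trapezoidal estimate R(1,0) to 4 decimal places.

0.2574

From R(1,1) = (4·R(1,0) − R(0,0))/3, solve for R(1,0):
4·R(1,0) = 3·0.256729 + 0.259549 = 1.029736
R(1,0) = 0.257434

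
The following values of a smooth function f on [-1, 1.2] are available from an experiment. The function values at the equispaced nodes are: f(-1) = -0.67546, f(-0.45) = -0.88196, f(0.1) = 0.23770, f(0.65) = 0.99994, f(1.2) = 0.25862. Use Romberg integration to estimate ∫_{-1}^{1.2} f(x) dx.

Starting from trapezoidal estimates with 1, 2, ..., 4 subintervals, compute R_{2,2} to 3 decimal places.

0.091

R_{0,0} (trapezoid, 1 panel, h=2.2000): -0.45852
R_{1,0} (trapezoid, 2 panels, h=1.1000): 0.03221
R_{2,0} (trapezoid, 4 panels, h=0.5500): 0.08099
R_{1,1} = 0.03221 + (0.03221 − (-0.45852))/3 = 0.19579
R_{2,1} = 0.08099 + (0.08099 − 0.03221)/3 = 0.09725
R_{2,2} = 0.09725 + (0.09725 − 0.19579)/15 = 0.09068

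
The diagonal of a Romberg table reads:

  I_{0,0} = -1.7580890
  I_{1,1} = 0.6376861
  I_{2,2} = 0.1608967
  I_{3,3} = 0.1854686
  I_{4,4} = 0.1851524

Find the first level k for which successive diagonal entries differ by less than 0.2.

k = 3

|I_{1,1} − I_{0,0}| = 2.3957751 ≥ 0.2
|I_{2,2} − I_{1,1}| = 0.4767894 ≥ 0.2
|I_{3,3} − I_{2,2}| = 0.0245719 < 0.2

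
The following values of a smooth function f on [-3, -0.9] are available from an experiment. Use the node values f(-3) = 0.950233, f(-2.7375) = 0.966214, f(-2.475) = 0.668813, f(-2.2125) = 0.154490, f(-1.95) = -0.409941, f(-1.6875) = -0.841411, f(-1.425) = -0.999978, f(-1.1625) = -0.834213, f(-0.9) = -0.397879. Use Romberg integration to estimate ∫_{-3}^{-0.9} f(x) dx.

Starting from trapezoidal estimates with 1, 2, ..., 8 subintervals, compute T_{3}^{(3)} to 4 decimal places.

-0.2754

T_{0}^{(0)} (trapezoid, 1 panel, h=2.1000): 0.579972
T_{1}^{(0)} (trapezoid, 2 panels, h=1.0500): -0.140452
T_{2}^{(0)} (trapezoid, 4 panels, h=0.5250): -0.244088
T_{3}^{(0)} (trapezoid, 8 panels, h=0.2625): -0.267710
T_{1}^{(1)} = -0.140452 + (-0.140452 − 0.579972)/3 = -0.380593
T_{2}^{(1)} = -0.244088 + (-0.244088 − (-0.140452))/3 = -0.278633
T_{3}^{(1)} = -0.267710 + (-0.267710 − (-0.244088))/3 = -0.275584
T_{2}^{(2)} = -0.278633 + (-0.278633 − (-0.380593))/15 = -0.271836
T_{3}^{(2)} = -0.275584 + (-0.275584 − (-0.278633))/15 = -0.275381
T_{3}^{(3)} = -0.275381 + (-0.275381 − (-0.271836))/63 = -0.275437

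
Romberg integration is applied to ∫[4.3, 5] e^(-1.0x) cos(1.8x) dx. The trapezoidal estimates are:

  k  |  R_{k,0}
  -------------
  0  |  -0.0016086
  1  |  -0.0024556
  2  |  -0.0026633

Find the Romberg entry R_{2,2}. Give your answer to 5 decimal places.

R_{1,1} = -0.0024556 + (-0.0024556 − (-0.0016086))/3 = -0.0027379
R_{2,1} = -0.0026633 + (-0.0026633 − (-0.0024556))/3 = -0.0027325
R_{2,2} = (16·(-0.0027325) − (-0.0027379)) / 15 = -0.0027321

-0.00273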